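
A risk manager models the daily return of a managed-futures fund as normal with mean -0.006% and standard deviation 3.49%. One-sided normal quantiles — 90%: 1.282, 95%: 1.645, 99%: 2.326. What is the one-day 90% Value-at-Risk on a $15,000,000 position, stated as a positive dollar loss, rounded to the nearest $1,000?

VaR = −μ + z·σ = −(-0.006%) + 1.282 × 3.49% = 4.480%.
On $15,000,000: 0.04480 × $15,000,000 = $672,000.

$672,000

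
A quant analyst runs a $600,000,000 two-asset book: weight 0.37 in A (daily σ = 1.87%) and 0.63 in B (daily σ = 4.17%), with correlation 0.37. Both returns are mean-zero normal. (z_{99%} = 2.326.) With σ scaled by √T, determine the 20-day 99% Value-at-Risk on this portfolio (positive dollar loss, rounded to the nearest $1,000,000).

$184,000,000

σ_p = √(0.37²·1.87² + 0.63²·4.17² + 2·0.37·0.37·0.63·1.87·4.17) = 2.954%.
σ_{20d} = 2.954% × √20 = 13.211%.
VaR = 2.326 × 13.211% = 30.729%; on $600,000,000 that is $184,374,000.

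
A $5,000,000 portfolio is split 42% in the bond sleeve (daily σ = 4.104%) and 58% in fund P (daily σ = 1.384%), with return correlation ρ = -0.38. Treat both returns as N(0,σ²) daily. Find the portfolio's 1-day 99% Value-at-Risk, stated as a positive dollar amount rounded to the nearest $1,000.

$186,000

σ_p² = 0.42²·4.104² + 0.58²·1.384² + 2·-0.38·0.42·0.58·4.104·1.384 = 2.5639 (%²).
σ_p = √2.5639 = 1.601%.
At 99%, z = 2.326.
VaR = 2.326 × 1.601% = 3.724%; on $5,000,000 that is $186,200.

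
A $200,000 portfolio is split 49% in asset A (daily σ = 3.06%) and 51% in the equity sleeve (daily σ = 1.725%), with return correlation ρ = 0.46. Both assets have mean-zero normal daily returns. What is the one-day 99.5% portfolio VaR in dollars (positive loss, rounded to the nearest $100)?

σ_p² = 0.49²·3.06² + 0.51²·1.725² + 2·0.46·0.49·0.51·3.06·1.725 = 4.2357 (%²).
σ_p = √4.2357 = 2.058%.
At 99.5%, z = 2.576.
VaR = 2.576 × 2.058% = 5.301%; on $200,000 that is $10,602.

$10,600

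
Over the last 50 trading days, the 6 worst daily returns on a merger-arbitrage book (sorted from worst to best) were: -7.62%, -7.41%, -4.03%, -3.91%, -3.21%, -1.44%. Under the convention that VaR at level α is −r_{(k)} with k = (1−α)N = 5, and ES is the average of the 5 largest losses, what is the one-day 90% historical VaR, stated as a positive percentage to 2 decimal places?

k = 5; the 5th lowest return is -3.21%, so VaR = 3.21%.

3.21%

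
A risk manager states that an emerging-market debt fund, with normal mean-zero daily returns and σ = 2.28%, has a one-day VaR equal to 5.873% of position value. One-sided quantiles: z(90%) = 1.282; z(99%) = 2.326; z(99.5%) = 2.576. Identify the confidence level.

99.5%

Implied z = VaR/σ = 5.873 / 2.28 = 2.576.
This matches z(99.5%) = 2.576.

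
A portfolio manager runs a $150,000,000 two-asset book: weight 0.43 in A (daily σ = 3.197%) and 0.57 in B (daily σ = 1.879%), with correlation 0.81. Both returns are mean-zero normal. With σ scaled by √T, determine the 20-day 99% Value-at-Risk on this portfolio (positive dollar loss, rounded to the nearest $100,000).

σ_p = √(0.43²·3.197² + 0.57²·1.879² + 2·0.81·0.43·0.57·3.197·1.879) = 2.329%.
σ_{20d} = 2.329% × √20 = 10.416%.
z(99%) = 2.326.
VaR = 2.326 × 10.416% = 24.228%; on $150,000,000 that is $36,342,000.

$36,300,000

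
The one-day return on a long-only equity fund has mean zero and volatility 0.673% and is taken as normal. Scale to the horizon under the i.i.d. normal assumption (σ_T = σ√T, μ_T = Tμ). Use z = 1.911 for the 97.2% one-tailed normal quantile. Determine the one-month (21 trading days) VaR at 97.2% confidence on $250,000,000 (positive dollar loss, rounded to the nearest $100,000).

σ_{21d} = 0.673% × √21 = 3.084%.
VaR = 1.911 × 3.084% = 5.894%.
On $250,000,000: 0.05894 × $250,000,000 = $14,735,000.

$14,700,000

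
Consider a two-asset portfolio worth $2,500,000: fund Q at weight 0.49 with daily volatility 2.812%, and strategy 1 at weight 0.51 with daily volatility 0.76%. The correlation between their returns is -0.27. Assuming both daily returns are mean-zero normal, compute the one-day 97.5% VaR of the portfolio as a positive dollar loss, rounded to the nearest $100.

σ_p² = 0.49²·2.812² + 0.51²·0.76² + 2·-0.27·0.49·0.51·2.812·0.76 = 1.7604 (%²).
σ_p = √1.7604 = 1.327%.
At 97.5%, z = 1.960.
VaR = 1.960 × 1.327% = 2.601%; on $2,500,000 that is $65,025.

$65,000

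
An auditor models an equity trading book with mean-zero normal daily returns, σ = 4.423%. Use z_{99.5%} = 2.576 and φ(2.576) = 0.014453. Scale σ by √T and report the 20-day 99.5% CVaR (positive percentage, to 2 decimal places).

σ_{20d} = 4.423% × √20 = 19.780%.
ES multiplier = φ(z)/(1−α) = 0.014453/0.005 = 2.891.
ES = 19.780% × 2.891 = 57.184%.

57.18%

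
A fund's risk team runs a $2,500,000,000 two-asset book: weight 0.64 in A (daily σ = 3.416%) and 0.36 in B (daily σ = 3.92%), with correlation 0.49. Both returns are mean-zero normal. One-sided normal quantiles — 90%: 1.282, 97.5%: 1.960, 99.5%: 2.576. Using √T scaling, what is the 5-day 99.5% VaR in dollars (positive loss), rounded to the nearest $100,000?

$450,700,000

σ_p = √(0.64²·3.416² + 0.36²·3.92² + 2·0.49·0.64·0.36·3.416·3.92) = 3.130%.
σ_{5d} = 3.130% × √5 = 6.999%.
VaR = 2.576 × 6.999% = 18.029%; on $2,500,000,000 that is $450,725,000.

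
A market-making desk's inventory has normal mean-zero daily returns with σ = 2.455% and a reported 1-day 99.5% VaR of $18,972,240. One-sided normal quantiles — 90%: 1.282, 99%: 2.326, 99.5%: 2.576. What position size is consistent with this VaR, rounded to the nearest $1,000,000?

VaR as a fraction of value: z·σ = 2.576 × 2.455% = 6.32408%.
Position = $18,972,240 / 0.0632408 = $300,000,000.

$300,000,000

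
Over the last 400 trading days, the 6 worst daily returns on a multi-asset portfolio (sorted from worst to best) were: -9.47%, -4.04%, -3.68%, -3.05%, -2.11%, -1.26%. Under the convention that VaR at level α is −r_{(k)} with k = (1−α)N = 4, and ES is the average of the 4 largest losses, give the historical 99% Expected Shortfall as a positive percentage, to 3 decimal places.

The 4 worst returns sum to -20.24%.
ES = −(-20.24%) / 4 = 5.06% ≈ 5.060%.

5.060%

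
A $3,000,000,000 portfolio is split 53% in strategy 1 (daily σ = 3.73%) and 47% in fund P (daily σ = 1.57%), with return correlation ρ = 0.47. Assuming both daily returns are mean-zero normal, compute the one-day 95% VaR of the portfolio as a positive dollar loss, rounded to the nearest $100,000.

$119,100,000

σ_p² = 0.53²·3.73² + 0.47²·1.57² + 2·0.47·0.53·0.47·3.73·1.57 = 5.8239 (%²).
σ_p = √5.8239 = 2.413%.
At 95%, z = 1.645.
VaR = 1.645 × 2.413% = 3.969%; on $3,000,000,000 that is $119,070,000.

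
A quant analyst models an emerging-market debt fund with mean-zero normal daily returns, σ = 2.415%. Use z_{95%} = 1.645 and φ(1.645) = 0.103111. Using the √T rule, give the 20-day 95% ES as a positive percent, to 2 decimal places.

22.27%

σ_{20d} = 2.415% × √20 = 10.800%.
ES multiplier = φ(z)/(1−α) = 0.103111/0.05 = 2.062.
ES = 10.800% × 2.062 = 22.270%.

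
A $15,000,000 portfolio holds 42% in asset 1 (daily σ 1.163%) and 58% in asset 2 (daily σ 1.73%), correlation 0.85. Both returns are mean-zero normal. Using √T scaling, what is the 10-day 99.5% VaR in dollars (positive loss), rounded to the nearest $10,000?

σ_p = √(0.42²·1.163² + 0.58²·1.73² + 2·0.85·0.42·0.58·1.163·1.73) = 1.442%.
σ_{10d} = 1.442% × √10 = 4.560%.
z(99.5%) = 2.576.
VaR = 2.576 × 4.560% = 11.747%; on $15,000,000 that is $1,762,050.

$1,760,000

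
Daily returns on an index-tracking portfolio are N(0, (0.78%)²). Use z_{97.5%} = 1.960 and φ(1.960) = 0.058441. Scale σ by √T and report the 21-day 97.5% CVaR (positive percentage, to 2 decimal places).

σ_{21d} = 0.78% × √21 = 3.574%.
ES multiplier = φ(z)/(1−α) = 0.058441/0.025 = 2.338.
ES = 3.574% × 2.338 = 8.356%.

8.36%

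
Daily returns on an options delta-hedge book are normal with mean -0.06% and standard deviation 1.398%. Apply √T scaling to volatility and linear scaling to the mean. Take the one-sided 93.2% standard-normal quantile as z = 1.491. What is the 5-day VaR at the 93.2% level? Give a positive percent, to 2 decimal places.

4.96%

σ_{5d} = 1.398% × √5 = 3.126%; μ_{5d} = 5 × -0.06% = -0.300%.
VaR = −(-0.300%) + 1.491 × 3.126% = 4.961%.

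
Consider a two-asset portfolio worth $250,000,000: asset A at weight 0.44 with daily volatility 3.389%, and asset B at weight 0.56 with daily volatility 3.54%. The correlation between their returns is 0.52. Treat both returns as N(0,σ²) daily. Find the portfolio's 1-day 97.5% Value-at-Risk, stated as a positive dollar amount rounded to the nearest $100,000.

σ_p² = 0.44²·3.389² + 0.56²·3.54² + 2·0.52·0.44·0.56·3.389·3.54 = 9.2278 (%²).
σ_p = √9.2278 = 3.038%.
At 97.5%, z = 1.960.
VaR = 1.960 × 3.038% = 5.954%; on $250,000,000 that is $14,885,000.

$14,900,000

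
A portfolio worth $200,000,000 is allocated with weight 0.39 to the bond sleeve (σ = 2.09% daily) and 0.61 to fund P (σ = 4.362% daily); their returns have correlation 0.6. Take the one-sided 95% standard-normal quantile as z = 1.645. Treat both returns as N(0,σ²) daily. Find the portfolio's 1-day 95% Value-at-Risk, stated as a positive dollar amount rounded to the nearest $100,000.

σ_p² = 0.39²·2.09² + 0.61²·4.362² + 2·0.6·0.39·0.61·2.09·4.362 = 10.3470 (%²).
σ_p = √10.3470 = 3.217%.
VaR = 1.645 × 3.217% = 5.292%; on $200,000,000 that is $10,584,000.

$10,600,000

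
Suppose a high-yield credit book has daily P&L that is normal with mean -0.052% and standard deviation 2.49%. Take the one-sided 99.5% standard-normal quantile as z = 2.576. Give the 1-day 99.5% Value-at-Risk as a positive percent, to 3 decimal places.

6.466%

VaR = −μ + z·σ = −(-0.052%) + 2.576 × 2.49% = 6.466%.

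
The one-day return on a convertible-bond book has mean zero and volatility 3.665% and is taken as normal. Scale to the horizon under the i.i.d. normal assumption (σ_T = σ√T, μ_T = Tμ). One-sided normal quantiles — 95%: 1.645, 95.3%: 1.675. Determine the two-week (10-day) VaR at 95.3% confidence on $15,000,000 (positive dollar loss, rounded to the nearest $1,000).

$2,912,000

σ_{10d} = 3.665% × √10 = 11.590%.
VaR = 1.675 × 11.590% = 19.413%.
On $15,000,000: 0.19413 × $15,000,000 = $2,911,950.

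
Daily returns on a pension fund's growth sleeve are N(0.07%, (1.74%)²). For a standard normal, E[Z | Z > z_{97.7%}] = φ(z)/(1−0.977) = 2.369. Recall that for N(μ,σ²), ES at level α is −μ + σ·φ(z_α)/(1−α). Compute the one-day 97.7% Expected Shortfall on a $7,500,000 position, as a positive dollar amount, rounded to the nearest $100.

$303,900

ES = −(0.07%) + 1.74% × 2.369 = 4.052%.
On $7,500,000: 0.04052 × $7,500,000 = $303,900.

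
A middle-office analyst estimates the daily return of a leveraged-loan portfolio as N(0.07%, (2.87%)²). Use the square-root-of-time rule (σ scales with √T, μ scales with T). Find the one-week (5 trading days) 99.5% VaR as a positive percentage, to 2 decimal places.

At 99.5%, z = 2.576.
σ_{5d} = 2.87% × √5 = 6.418%; μ_{5d} = 5 × 0.07% = 0.350%.
VaR = −(0.350%) + 2.576 × 6.418% = 16.183%.

16.18%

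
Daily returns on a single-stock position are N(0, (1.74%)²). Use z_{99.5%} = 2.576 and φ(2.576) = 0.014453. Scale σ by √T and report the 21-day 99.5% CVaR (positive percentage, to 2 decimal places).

σ_{21d} = 1.74% × √21 = 7.974%.
ES multiplier = φ(z)/(1−α) = 0.014453/0.005 = 2.891.
ES = 7.974% × 2.891 = 23.053%.

23.05%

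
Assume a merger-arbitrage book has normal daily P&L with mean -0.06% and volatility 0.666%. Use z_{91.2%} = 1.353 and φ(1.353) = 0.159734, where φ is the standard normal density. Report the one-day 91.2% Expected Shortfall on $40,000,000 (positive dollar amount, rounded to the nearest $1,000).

$508,000

Tail multiplier: φ(z)/(1−α) = 0.159734 / 0.088 = 1.815.
ES = −(-0.06%) + 0.666% × 1.815 = 1.269%.
On $40,000,000: 0.01269 × $40,000,000 = $507,600.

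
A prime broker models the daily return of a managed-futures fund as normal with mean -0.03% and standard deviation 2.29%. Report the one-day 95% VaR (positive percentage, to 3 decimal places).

At 95% one-sided, z = 1.645.
VaR = −μ + z·σ = −(-0.03%) + 1.645 × 2.29% = 3.797%.

3.797%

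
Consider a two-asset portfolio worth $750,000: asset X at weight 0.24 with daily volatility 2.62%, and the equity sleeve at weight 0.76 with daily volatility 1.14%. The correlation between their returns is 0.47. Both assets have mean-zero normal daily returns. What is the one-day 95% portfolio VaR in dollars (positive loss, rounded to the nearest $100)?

$15,900

σ_p² = 0.24²·2.62² + 0.76²·1.14² + 2·0.47·0.24·0.76·2.62·1.14 = 1.6581 (%²).
σ_p = √1.6581 = 1.288%.
At 95%, z = 1.645.
VaR = 1.645 × 1.288% = 2.119%; on $750,000 that is $15,892.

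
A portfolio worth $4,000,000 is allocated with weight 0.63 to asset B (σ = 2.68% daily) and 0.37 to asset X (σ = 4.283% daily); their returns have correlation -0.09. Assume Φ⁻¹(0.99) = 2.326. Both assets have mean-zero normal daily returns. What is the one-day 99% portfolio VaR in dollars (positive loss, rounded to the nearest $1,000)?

σ_p² = 0.63²·2.68² + 0.37²·4.283² + 2·-0.09·0.63·0.37·2.68·4.283 = 4.8804 (%²).
σ_p = √4.8804 = 2.209%.
VaR = 2.326 × 2.209% = 5.138%; on $4,000,000 that is $205,520.

$206,000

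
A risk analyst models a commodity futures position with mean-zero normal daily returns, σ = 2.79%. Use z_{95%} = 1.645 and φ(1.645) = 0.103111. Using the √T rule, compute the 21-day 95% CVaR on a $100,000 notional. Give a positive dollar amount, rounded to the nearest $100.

$26,400

σ_{21d} = 2.79% × √21 = 12.785%.
ES multiplier = φ(z)/(1−α) = 0.103111/0.05 = 2.062.
ES = 12.785% × 2.062 = 26.363%; on $100,000: $26,363.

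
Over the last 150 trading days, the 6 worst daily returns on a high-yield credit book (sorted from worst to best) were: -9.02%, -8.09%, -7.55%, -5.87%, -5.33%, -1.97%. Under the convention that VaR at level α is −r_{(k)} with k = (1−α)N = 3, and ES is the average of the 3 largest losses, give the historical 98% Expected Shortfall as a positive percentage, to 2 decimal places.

8.22%

The 3 worst returns sum to -24.66%.
ES = −(-24.66%) / 3 = 8.22%.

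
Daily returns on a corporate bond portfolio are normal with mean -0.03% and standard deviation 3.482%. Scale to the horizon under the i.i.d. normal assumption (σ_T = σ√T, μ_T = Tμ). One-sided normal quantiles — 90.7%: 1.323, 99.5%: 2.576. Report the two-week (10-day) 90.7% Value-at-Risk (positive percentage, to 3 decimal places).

σ_{10d} = 3.482% × √10 = 11.011%; μ_{10d} = 10 × -0.03% = -0.300%.
VaR = −(-0.300%) + 1.323 × 11.011% = 14.868%.

14.868%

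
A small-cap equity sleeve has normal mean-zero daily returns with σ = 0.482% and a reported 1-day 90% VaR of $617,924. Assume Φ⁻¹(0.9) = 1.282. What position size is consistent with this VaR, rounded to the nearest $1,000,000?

$100,000,000

VaR as a fraction of value: z·σ = 1.282 × 0.482% = 0.617924%.
Position = $617,924 / 0.00617924 = $100,000,000.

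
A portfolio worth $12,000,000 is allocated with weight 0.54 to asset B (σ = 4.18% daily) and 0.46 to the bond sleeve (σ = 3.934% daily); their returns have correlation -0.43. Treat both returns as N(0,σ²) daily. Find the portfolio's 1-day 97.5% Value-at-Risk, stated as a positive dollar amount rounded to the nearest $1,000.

$518,000

σ_p² = 0.54²·4.18² + 0.46²·3.934² + 2·-0.43·0.54·0.46·4.18·3.934 = 4.8569 (%²).
σ_p = √4.8569 = 2.204%.
At 97.5%, z = 1.960.
VaR = 1.960 × 2.204% = 4.320%; on $12,000,000 that is $518,400.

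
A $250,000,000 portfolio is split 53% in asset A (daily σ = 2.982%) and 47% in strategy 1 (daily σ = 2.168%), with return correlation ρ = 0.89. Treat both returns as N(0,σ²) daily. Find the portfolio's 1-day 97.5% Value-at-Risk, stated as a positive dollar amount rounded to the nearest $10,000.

$12,400,000

σ_p² = 0.53²·2.982² + 0.47²·2.168² + 2·0.89·0.53·0.47·2.982·2.168 = 6.4027 (%²).
σ_p = √6.4027 = 2.530%.
At 97.5%, z = 1.960.
VaR = 1.960 × 2.530% = 4.959%; on $250,000,000 that is $12,397,500.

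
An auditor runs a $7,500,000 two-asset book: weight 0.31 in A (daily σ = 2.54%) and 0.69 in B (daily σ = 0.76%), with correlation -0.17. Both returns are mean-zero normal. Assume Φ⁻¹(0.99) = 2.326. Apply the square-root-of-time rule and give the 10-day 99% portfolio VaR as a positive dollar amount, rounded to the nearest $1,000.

σ_p = √(0.31²·2.54² + 0.69²·0.76² + 2·-0.17·0.31·0.69·2.54·0.76) = 0.869%.
σ_{10d} = 0.869% × √10 = 2.748%.
VaR = 2.326 × 2.748% = 6.392%; on $7,500,000 that is $479,400.

$479,000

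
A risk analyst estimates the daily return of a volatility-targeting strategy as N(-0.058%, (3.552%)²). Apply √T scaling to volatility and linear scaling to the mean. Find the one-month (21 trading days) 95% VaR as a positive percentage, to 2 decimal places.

27.99%

At 95%, z = 1.645.
σ_{21d} = 3.552% × √21 = 16.277%; μ_{21d} = 21 × -0.058% = -1.218%.
VaR = −(-1.218%) + 1.645 × 16.277% = 27.994%.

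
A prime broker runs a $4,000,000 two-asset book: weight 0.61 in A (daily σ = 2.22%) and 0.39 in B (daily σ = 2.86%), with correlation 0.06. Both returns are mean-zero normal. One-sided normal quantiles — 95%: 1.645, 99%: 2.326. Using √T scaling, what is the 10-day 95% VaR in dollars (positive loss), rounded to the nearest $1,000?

σ_p = √(0.61²·2.22² + 0.39²·2.86² + 2·0.06·0.61·0.39·2.22·2.86) = 1.805%.
σ_{10d} = 1.805% × √10 = 5.708%.
VaR = 1.645 × 5.708% = 9.390%; on $4,000,000 that is $375,600.

$376,000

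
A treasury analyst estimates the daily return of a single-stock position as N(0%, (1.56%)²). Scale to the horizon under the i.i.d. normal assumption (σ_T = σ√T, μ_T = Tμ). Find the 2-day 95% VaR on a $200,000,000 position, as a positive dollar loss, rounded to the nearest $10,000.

$7,260,000

At 95%, z = 1.645.
σ_{2d} = 1.56% × √2 = 2.206%.
VaR = 1.645 × 2.206% = 3.629%.
On $200,000,000: 0.03629 × $200,000,000 = $7,258,000.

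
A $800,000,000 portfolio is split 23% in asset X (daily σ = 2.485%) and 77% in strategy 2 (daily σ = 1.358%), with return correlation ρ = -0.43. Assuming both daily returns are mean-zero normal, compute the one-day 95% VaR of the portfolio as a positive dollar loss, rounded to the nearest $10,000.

σ_p² = 0.23²·2.485² + 0.77²·1.358² + 2·-0.43·0.23·0.77·2.485·1.358 = 0.9061 (%²).
σ_p = √0.9061 = 0.952%.
At 95%, z = 1.645.
VaR = 1.645 × 0.952% = 1.566%; on $800,000,000 that is $12,528,000.

$12,530,000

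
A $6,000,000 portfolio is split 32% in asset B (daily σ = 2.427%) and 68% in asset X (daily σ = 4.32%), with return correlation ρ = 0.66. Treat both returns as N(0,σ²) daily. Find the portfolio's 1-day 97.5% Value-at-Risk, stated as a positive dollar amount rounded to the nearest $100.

$411,500

σ_p² = 0.32²·2.427² + 0.68²·4.32² + 2·0.66·0.32·0.68·2.427·4.32 = 12.2442 (%²).
σ_p = √12.2442 = 3.499%.
At 97.5%, z = 1.960.
VaR = 1.960 × 3.499% = 6.858%; on $6,000,000 that is $411,480.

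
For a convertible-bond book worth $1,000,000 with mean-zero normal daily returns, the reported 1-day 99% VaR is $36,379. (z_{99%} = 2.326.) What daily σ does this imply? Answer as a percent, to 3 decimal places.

1.564%

VaR as a fraction: $36,379 / $1,000,000 = 3.638%.
σ = VaR / z = 3.638% / 2.326 = 1.564%.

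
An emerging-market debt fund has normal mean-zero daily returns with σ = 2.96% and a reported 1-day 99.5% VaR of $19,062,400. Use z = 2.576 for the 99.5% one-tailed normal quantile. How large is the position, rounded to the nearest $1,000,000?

VaR as a fraction of value: z·σ = 2.576 × 2.96% = 7.62496%.
Position = $19,062,400 / 0.0762496 = $250,000,000.

$250,000,000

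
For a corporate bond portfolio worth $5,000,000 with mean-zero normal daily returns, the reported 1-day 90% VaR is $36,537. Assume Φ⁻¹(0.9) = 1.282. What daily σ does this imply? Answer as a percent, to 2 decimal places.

VaR as a fraction: $36,537 / $5,000,000 = 0.731%.
σ = VaR / z = 0.731% / 1.282 = 0.570%.

0.57%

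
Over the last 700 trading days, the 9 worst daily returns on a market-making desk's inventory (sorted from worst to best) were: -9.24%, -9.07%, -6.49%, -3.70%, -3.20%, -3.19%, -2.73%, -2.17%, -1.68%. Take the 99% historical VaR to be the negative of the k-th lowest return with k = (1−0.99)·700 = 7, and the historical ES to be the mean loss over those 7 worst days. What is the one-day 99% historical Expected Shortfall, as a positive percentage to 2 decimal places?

5.37%

The 7 worst returns sum to -37.62%.
ES = −(-37.62%) / 7 = 5.3742…% ≈ 5.37%.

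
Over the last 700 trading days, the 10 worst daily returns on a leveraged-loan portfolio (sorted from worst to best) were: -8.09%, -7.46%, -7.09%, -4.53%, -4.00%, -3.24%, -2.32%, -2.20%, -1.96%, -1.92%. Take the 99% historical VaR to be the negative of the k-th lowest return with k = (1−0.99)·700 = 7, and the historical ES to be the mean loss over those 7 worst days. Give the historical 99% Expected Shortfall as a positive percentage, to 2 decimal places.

The 7 worst returns sum to -36.73%.
ES = −(-36.73%) / 7 = 5.2471…% ≈ 5.25%.

5.25%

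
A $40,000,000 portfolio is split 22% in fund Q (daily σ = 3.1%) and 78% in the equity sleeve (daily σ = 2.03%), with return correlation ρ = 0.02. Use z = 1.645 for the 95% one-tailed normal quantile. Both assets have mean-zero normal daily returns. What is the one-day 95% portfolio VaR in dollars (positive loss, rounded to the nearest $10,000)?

$1,140,000

σ_p² = 0.22²·3.1² + 0.78²·2.03² + 2·0.02·0.22·0.78·3.1·2.03 = 3.0155 (%²).
σ_p = √3.0155 = 1.737%.
VaR = 1.645 × 1.737% = 2.857%; on $40,000,000 that is $1,142,800.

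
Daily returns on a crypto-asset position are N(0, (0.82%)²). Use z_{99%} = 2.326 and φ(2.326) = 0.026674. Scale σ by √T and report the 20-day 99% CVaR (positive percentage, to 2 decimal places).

9.78%

σ_{20d} = 0.82% × √20 = 3.667%.
ES multiplier = φ(z)/(1−α) = 0.026674/0.01 = 2.667.
ES = 3.667% × 2.667 = 9.780%.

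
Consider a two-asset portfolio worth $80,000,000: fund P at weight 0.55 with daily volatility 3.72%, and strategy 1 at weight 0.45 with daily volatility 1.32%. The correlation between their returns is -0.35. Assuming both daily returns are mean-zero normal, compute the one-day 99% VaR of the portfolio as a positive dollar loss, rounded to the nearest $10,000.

σ_p² = 0.55²·3.72² + 0.45²·1.32² + 2·-0.35·0.55·0.45·3.72·1.32 = 3.6882 (%²).
σ_p = √3.6882 = 1.920%.
At 99%, z = 2.326.
VaR = 2.326 × 1.920% = 4.466%; on $80,000,000 that is $3,572,800.

$3,570,000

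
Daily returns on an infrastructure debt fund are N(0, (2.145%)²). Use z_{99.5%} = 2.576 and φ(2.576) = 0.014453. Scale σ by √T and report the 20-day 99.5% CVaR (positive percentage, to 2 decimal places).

σ_{20d} = 2.145% × √20 = 9.593%.
ES multiplier = φ(z)/(1−α) = 0.014453/0.005 = 2.891.
ES = 9.593% × 2.891 = 27.733%.

27.73%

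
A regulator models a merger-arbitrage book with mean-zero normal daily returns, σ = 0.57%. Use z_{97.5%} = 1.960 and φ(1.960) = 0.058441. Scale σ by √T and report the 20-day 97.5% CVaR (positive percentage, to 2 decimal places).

5.96%

σ_{20d} = 0.57% × √20 = 2.549%.
ES multiplier = φ(z)/(1−α) = 0.058441/0.025 = 2.338.
ES = 2.549% × 2.338 = 5.960%.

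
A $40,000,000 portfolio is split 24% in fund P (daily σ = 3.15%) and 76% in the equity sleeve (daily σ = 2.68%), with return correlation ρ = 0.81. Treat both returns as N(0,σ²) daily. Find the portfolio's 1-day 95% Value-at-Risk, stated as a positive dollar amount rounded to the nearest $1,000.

σ_p² = 0.24²·3.15² + 0.76²·2.68² + 2·0.81·0.24·0.76·3.15·2.68 = 7.2146 (%²).
σ_p = √7.2146 = 2.686%.
At 95%, z = 1.645.
VaR = 1.645 × 2.686% = 4.418%; on $40,000,000 that is $1,767,200.

$1,767,000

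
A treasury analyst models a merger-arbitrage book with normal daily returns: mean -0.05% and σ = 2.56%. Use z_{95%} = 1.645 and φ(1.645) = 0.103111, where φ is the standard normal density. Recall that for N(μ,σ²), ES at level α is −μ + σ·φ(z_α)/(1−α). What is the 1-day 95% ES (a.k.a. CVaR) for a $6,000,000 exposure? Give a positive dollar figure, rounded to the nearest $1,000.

$320,000

Tail multiplier: φ(z)/(1−α) = 0.103111 / 0.05 = 2.062.
ES = −(-0.05%) + 2.56% × 2.062 = 5.329%.
On $6,000,000: 0.05329 × $6,000,000 = $319,740.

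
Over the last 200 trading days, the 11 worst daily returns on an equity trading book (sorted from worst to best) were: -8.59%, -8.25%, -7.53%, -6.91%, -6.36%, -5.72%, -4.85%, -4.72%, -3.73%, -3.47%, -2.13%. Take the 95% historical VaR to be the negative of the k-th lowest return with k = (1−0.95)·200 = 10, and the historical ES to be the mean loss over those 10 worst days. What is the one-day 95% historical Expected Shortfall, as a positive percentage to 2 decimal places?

The 10 worst returns sum to -60.13%.
ES = −(-60.13%) / 10 = 6.013% ≈ 6.01%.

6.01%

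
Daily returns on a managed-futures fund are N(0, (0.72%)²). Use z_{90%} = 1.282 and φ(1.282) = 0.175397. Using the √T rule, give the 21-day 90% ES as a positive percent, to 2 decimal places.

σ_{21d} = 0.72% × √21 = 3.299%.
ES multiplier = φ(z)/(1−α) = 0.175397/0.1 = 1.754.
ES = 3.299% × 1.754 = 5.786%.

5.79%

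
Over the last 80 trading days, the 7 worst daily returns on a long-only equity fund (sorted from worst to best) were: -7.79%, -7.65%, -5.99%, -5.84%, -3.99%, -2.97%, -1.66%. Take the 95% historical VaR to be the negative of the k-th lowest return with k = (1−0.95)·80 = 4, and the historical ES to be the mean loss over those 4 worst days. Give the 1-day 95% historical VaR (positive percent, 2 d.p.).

5.84%

k = 4; the 4th lowest return is -5.84%, so VaR = 5.84%.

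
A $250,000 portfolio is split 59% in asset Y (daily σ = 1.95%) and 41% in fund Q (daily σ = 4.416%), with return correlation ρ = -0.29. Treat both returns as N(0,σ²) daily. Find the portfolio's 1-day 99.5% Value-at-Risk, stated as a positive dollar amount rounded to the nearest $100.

σ_p² = 0.59²·1.95² + 0.41²·4.416² + 2·-0.29·0.59·0.41·1.95·4.416 = 3.3936 (%²).
σ_p = √3.3936 = 1.842%.
At 99.5%, z = 2.576.
VaR = 2.576 × 1.842% = 4.745%; on $250,000 that is $11,862.

$11,900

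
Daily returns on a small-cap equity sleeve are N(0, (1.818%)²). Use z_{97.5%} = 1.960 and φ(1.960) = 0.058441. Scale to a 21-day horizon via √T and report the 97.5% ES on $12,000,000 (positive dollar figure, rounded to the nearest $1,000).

σ_{21d} = 1.818% × √21 = 8.331%.
ES multiplier = φ(z)/(1−α) = 0.058441/0.025 = 2.338.
ES = 8.331% × 2.338 = 19.478%; on $12,000,000: $2,337,360.

$2,337,000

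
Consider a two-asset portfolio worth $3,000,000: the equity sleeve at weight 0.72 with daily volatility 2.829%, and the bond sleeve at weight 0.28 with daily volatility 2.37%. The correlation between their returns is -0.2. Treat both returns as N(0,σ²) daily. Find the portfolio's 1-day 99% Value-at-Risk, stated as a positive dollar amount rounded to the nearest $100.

$140,400

σ_p² = 0.72²·2.829² + 0.28²·2.37² + 2·-0.2·0.72·0.28·2.829·2.37 = 4.0486 (%²).
σ_p = √4.0486 = 2.012%.
At 99%, z = 2.326.
VaR = 2.326 × 2.012% = 4.680%; on $3,000,000 that is $140,400.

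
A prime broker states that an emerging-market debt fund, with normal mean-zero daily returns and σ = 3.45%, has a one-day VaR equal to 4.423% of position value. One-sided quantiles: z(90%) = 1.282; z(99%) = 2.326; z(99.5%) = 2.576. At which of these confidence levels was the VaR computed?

90%

Implied z = VaR/σ = 4.423 / 3.45 = 1.282.
This matches z(90%) = 1.282.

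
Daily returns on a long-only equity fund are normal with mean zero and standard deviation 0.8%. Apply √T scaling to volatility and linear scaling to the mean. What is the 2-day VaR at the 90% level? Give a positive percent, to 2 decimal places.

1.45%

At 90%, z = 1.282.
σ_{2d} = 0.8% × √2 = 1.131%.
VaR = 1.282 × 1.131% = 1.450%.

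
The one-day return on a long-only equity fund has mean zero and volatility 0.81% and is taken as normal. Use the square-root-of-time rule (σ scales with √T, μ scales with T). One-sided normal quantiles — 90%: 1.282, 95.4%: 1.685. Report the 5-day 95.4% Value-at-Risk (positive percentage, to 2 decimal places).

3.05%

σ_{5d} = 0.81% × √5 = 1.811%.
VaR = 1.685 × 1.811% = 3.052%.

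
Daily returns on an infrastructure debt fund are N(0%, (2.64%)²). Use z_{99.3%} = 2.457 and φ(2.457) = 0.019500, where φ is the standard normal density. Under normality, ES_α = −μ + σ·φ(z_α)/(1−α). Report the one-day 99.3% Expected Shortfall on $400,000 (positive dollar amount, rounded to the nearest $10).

Tail multiplier: φ(z)/(1−α) = 0.019500 / 0.007 = 2.786.
ES = 2.64% × 2.786 = 7.355%.
On $400,000: 0.07355 × $400,000 = $29,420.

$29,420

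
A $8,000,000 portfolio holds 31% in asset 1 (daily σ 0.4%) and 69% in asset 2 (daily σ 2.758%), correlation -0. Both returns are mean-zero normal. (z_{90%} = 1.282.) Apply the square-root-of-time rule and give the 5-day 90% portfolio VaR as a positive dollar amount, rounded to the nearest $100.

$437,300

σ_p = √(0.31²·0.4² + 0.69²·2.758² + 2·-0·0.31·0.69·0.4·2.758) = 1.907%.
σ_{5d} = 1.907% × √5 = 4.264%.
VaR = 1.282 × 4.264% = 5.466%; on $8,000,000 that is $437,280.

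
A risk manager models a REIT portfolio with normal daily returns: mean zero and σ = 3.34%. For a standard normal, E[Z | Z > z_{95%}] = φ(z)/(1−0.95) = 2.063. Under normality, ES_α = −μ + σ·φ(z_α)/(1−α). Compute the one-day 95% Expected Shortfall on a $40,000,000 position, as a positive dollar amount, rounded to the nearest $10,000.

$2,760,000

ES = 3.34% × 2.063 = 6.890%.
On $40,000,000: 0.06890 × $40,000,000 = $2,756,000.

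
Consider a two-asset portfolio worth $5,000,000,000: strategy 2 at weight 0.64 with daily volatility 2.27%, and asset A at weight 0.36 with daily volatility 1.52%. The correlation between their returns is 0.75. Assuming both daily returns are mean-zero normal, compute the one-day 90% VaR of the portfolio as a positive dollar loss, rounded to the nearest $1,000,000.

σ_p² = 0.64²·2.27² + 0.36²·1.52² + 2·0.75·0.64·0.36·2.27·1.52 = 3.6025 (%²).
σ_p = √3.6025 = 1.898%.
At 90%, z = 1.282.
VaR = 1.282 × 1.898% = 2.433%; on $5,000,000,000 that is $121,650,000.

$122,000,000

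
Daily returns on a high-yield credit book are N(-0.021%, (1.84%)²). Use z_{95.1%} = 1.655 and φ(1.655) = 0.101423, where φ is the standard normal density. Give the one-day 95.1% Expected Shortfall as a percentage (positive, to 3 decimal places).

3.830%

Tail multiplier: φ(z)/(1−α) = 0.101423 / 0.049 = 2.070.
ES = −(-0.021%) + 1.84% × 2.070 = 3.830%.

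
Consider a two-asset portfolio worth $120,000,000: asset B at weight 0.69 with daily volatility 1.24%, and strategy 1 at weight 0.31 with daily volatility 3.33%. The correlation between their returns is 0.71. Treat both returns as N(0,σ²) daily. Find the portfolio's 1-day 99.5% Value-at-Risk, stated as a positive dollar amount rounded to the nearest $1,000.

$5,400,000

σ_p² = 0.69²·1.24² + 0.31²·3.33² + 2·0.71·0.69·0.31·1.24·3.33 = 3.0519 (%²).
σ_p = √3.0519 = 1.747%.
At 99.5%, z = 2.576.
VaR = 2.576 × 1.747% = 4.500%; on $120,000,000 that is $5,400,000.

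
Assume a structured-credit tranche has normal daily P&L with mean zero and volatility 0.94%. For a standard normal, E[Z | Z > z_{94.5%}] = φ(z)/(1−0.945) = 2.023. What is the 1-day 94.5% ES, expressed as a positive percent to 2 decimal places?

ES = 0.94% × 2.023 = 1.902%.

1.90%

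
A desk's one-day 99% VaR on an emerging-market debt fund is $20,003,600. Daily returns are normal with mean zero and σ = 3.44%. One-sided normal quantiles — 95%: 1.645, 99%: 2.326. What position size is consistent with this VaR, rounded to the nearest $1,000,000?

$250,000,000

VaR as a fraction of value: z·σ = 2.326 × 3.44% = 8.00144%.
Position = $20,003,600 / 0.0800144 = $250,000,000.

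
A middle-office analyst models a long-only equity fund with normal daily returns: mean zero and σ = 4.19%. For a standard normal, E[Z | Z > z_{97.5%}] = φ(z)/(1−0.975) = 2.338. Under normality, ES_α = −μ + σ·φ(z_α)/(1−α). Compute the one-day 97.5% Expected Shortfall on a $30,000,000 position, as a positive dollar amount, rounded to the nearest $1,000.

$2,939,000

ES = 4.19% × 2.338 = 9.796%.
On $30,000,000: 0.09796 × $30,000,000 = $2,938,800.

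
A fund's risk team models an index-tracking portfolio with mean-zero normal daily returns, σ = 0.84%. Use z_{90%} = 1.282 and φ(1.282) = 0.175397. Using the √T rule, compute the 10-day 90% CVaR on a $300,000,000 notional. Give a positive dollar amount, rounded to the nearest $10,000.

$13,980,000

σ_{10d} = 0.84% × √10 = 2.656%.
ES multiplier = φ(z)/(1−α) = 0.175397/0.1 = 1.754.
ES = 2.656% × 1.754 = 4.659%; on $300,000,000: $13,977,000.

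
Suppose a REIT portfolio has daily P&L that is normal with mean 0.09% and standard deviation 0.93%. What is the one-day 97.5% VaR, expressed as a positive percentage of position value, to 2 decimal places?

At 97.5% one-sided, z = 1.960.
VaR = −μ + z·σ = −(0.09%) + 1.960 × 0.93% = 1.733%.

1.73%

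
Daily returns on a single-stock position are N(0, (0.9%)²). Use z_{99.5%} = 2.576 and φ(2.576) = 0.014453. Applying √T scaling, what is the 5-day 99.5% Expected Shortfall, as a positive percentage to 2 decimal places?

5.82%

σ_{5d} = 0.9% × √5 = 2.012%.
ES multiplier = φ(z)/(1−α) = 0.014453/0.005 = 2.891.
ES = 2.012% × 2.891 = 5.817%.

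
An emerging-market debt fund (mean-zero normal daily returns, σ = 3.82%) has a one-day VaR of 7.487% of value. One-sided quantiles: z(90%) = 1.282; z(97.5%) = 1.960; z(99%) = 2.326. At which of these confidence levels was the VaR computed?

97.5%

Implied z = VaR/σ = 7.487 / 3.82 = 1.960.
This matches z(97.5%) = 1.960.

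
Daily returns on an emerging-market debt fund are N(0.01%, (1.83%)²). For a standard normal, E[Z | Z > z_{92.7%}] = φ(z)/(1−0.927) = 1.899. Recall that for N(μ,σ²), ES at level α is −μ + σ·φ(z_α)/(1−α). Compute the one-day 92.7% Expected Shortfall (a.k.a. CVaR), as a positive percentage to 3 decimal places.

ES = −(0.01%) + 1.83% × 1.899 = 3.465%.

3.465%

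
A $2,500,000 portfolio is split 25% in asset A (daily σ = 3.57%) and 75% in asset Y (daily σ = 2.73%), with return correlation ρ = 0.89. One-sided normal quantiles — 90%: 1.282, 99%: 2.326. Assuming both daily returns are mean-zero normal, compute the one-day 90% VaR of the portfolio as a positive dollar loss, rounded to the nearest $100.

$92,000

σ_p² = 0.25²·3.57² + 0.75²·2.73² + 2·0.89·0.25·0.75·3.57·2.73 = 8.2416 (%²).
σ_p = √8.2416 = 2.871%.
VaR = 1.282 × 2.871% = 3.681%; on $2,500,000 that is $92,025.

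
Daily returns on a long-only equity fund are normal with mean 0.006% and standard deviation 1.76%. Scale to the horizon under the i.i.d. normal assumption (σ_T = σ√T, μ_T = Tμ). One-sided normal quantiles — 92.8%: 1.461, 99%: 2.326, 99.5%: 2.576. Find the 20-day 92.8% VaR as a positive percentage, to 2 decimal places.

σ_{20d} = 1.76% × √20 = 7.871%; μ_{20d} = 20 × 0.006% = 0.120%.
VaR = −(0.120%) + 1.461 × 7.871% = 11.380%.

11.38%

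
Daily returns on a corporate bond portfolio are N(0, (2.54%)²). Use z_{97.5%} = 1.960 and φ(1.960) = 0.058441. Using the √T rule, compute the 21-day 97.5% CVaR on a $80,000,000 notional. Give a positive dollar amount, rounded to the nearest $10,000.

σ_{21d} = 2.54% × √21 = 11.640%.
ES multiplier = φ(z)/(1−α) = 0.058441/0.025 = 2.338.
ES = 11.640% × 2.338 = 27.214%; on $80,000,000: $21,771,200.

$21,770,000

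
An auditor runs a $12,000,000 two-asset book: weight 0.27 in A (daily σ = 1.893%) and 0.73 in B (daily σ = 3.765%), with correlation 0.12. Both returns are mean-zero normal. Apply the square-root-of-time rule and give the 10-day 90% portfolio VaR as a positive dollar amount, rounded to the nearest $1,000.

σ_p = √(0.27²·1.893² + 0.73²·3.765² + 2·0.12·0.27·0.73·1.893·3.765) = 2.855%.
σ_{10d} = 2.855% × √10 = 9.028%.
z(90%) = 1.282.
VaR = 1.282 × 9.028% = 11.574%; on $12,000,000 that is $1,388,880.

$1,389,000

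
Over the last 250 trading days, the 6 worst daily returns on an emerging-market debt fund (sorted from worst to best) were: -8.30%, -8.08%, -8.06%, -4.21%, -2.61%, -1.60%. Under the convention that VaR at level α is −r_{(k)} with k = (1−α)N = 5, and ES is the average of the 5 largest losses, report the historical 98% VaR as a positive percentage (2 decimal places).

2.61%

k = 5; the 5th lowest return is -2.61%, so VaR = 2.61%.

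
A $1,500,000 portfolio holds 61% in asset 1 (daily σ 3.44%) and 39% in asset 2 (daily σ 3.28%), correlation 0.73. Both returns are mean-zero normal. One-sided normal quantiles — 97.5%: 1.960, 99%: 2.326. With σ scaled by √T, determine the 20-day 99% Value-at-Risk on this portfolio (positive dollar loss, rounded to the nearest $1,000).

$492,000

σ_p = √(0.61²·3.44² + 0.39²·3.28² + 2·0.73·0.61·0.39·3.44·3.28) = 3.156%.
σ_{20d} = 3.156% × √20 = 14.114%.
VaR = 2.326 × 14.114% = 32.829%; on $1,500,000 that is $492,435.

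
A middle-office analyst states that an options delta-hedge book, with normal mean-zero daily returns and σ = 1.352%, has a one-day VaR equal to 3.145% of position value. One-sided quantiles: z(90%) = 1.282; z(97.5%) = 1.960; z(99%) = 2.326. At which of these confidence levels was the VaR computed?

Implied z = VaR/σ = 3.145 / 1.352 = 2.326.
This matches z(99%) = 2.326.

99%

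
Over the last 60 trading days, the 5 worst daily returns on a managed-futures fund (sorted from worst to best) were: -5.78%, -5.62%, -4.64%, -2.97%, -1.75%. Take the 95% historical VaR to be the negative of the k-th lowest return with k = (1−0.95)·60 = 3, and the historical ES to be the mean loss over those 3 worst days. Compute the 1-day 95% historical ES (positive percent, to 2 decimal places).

5.35%

The 3 worst returns sum to -16.04%.
ES = −(-16.04%) / 3 = 5.3466…% ≈ 5.35%.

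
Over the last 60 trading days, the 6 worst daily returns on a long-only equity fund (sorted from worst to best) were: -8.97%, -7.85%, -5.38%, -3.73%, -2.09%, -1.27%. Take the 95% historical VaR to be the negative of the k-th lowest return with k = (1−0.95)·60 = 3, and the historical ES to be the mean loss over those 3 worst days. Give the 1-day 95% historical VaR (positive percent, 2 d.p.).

5.38%

k = 3; the 3rd lowest return is -5.38%, so VaR = 5.38%.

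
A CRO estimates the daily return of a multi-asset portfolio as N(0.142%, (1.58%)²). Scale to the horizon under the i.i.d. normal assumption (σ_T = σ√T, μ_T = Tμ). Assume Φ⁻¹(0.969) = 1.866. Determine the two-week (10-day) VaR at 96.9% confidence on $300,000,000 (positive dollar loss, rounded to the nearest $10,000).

σ_{10d} = 1.58% × √10 = 4.996%; μ_{10d} = 10 × 0.142% = 1.420%.
VaR = −(1.420%) + 1.866 × 4.996% = 7.903%.
On $300,000,000: 0.07903 × $300,000,000 = $23,709,000.

$23,710,000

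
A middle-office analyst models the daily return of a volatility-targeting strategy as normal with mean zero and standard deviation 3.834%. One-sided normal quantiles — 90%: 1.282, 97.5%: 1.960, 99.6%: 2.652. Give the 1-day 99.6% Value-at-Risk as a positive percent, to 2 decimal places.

10.17%

VaR = z·σ = 2.652 × 3.834% = 10.168%.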